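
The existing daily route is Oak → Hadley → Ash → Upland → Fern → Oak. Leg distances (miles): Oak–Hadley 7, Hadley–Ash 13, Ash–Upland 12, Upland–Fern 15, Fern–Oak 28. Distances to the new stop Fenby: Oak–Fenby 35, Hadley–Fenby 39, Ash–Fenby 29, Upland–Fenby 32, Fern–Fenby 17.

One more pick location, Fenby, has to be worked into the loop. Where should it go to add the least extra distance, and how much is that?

Insertion cost between consecutive stops i–j is d(i,Fenby) + d(Fenby,j) − d(i,j):
  between Oak and Hadley: 35 + 39 − 7 = 67
  between Hadley and Ash: 39 + 29 − 13 = 55
  between Ash and Upland: 29 + 32 − 12 = 49
  between Upland and Fern: 32 + 17 − 15 = 34
  between Fern and Oak: 17 + 35 − 28 = 24
Cheapest insertion is between Fern and Oak, adding 24.
New total = 75 + 24 = 99.

+24 miles — insert Fenby between Fern and Oak.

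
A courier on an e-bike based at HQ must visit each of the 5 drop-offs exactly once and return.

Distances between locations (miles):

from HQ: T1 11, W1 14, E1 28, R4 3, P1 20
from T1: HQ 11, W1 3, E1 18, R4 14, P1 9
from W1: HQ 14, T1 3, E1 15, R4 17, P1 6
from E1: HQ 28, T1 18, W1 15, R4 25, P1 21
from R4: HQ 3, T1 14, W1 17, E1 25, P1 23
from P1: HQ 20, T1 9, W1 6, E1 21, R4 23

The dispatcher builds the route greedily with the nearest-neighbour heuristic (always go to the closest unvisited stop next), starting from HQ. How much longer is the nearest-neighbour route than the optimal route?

The nearest-neighbour route is 6 miles longer than optimal.

From HQ: R4=3, T1=11, W1=14, P1=20, E1=28 → choose R4 (3).
From R4: T1=14, W1=17, P1=23, E1=25 → choose T1 (14).
From T1: W1=3, P1=9, E1=18 → choose W1 (3).
From W1: P1=6, E1=15 → choose P1 (6).
From P1: E1=21 → choose E1 (21).
NN route HQ → R4 → T1 → W1 → P1 → E1 → HQ costs 75.
Optimal: HQ → T1 → W1 → P1 → E1 → R4 → HQ costs 69 (by enumerating all 60 distinct tours).
Excess = 75 − 69 = 6.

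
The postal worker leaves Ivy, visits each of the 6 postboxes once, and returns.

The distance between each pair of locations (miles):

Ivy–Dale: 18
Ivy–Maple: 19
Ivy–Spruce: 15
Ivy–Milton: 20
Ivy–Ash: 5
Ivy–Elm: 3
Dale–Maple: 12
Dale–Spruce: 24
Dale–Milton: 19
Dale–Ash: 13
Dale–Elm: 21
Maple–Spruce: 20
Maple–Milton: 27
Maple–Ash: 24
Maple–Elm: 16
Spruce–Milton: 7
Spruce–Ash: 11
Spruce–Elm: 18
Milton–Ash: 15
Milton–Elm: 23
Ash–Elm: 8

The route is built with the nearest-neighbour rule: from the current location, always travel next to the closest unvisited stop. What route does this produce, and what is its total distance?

At Ivy the remaining stops are Elm 3, Ash 5, Spruce 15, Dale 18, Maple 19, Milton 20; go to Elm.
At Elm the remaining stops are Ash 8, Maple 16, Spruce 18, Dale 21, Milton 23; go to Ash.
At Ash the remaining stops are Spruce 11, Dale 13, Milton 15, Maple 24; go to Spruce.
At Spruce the remaining stops are Milton 7, Maple 20, Dale 24; go to Milton.
At Milton the remaining stops are Dale 19, Maple 27; go to Dale.
At Dale the remaining stops are Maple 12; go to Maple.
Return Maple→Ivy: 19.
Total = 3 + 8 + 11 + 7 + 19 + 12 + 19 = 79.

Total distance 79 miles via the nearest-neighbour route Ivy → Elm → Ash → Spruce → Milton → Dale → Maple → Ivy.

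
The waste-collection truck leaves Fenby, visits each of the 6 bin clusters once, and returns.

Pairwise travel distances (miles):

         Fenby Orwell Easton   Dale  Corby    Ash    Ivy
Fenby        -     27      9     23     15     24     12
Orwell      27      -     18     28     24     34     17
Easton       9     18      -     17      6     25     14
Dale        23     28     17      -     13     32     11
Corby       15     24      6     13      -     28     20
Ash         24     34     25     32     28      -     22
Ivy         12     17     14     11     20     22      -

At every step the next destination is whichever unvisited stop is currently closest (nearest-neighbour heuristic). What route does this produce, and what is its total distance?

At Fenby the remaining stops are Easton 9, Ivy 12, Corby 15, Dale 23, Ash 24, Orwell 27; go to Easton.
At Easton the remaining stops are Corby 6, Ivy 14, Dale 17, Orwell 18, Ash 25; go to Corby.
At Corby the remaining stops are Dale 13, Ivy 20, Orwell 24, Ash 28; go to Dale.
At Dale the remaining stops are Ivy 11, Orwell 28, Ash 32; go to Ivy.
At Ivy the remaining stops are Orwell 17, Ash 22; go to Orwell.
At Orwell the remaining stops are Ash 34; go to Ash.
Return Ash→Fenby: 24.
Total = 9 + 6 + 13 + 11 + 17 + 34 + 24 = 114.

Nearest-neighbour total = 114 miles; route Fenby → Easton → Corby → Dale → Ivy → Orwell → Ash → Fenby.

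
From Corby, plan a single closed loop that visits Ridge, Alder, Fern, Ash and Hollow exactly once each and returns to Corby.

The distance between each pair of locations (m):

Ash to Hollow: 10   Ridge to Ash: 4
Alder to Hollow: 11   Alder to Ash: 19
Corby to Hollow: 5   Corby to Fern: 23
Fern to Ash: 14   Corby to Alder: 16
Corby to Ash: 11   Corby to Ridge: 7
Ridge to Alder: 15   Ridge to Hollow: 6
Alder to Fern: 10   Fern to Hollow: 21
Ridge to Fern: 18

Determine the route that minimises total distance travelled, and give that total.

Corby-Ridge-Alder-Fern-Ash-Hollow-Corby: 7+15+10+14+10+5 = 61
Corby-Ridge-Alder-Fern-Hollow-Ash-Corby: 7+15+10+21+10+11 = 74
Corby-Ridge-Alder-Ash-Fern-Hollow-Corby: 7+15+19+14+21+5 = 81
Corby-Ridge-Alder-Ash-Hollow-Fern-Corby: 7+15+19+10+21+23 = 95
Corby-Ridge-Alder-Hollow-Fern-Ash-Corby: 7+15+11+21+14+11 = 79
Corby-Ridge-Alder-Hollow-Ash-Fern-Corby: 7+15+11+10+14+23 = 80
Corby-Ridge-Fern-Alder-Ash-Hollow-Corby: 7+18+10+19+10+5 = 69
Corby-Ridge-Fern-Alder-Hollow-Ash-Corby: 7+18+10+11+10+11 = 67
Corby-Ridge-Fern-Ash-Alder-Hollow-Corby: 7+18+14+19+11+5 = 74
Corby-Ridge-Fern-Ash-Hollow-Alder-Corby: 7+18+14+10+11+16 = 76
Corby-Ridge-Fern-Hollow-Alder-Ash-Corby: 7+18+21+11+19+11 = 87
Corby-Ridge-Fern-Hollow-Ash-Alder-Corby: 7+18+21+10+19+16 = 91
Corby-Ridge-Ash-Alder-Fern-Hollow-Corby: 7+4+19+10+21+5 = 66
Corby-Ridge-Ash-Alder-Hollow-Fern-Corby: 7+4+19+11+21+23 = 85
… (46 more)
Corby-Ridge-Ash-Fern-Alder-Hollow-Corby: 7+4+14+10+11+5 = 51  ← best
The minimum is 51.
One optimal route: Corby → Ridge → Ash → Fern → Alder → Hollow → Corby (or its reverse).

51 m — the shortest possible round trip.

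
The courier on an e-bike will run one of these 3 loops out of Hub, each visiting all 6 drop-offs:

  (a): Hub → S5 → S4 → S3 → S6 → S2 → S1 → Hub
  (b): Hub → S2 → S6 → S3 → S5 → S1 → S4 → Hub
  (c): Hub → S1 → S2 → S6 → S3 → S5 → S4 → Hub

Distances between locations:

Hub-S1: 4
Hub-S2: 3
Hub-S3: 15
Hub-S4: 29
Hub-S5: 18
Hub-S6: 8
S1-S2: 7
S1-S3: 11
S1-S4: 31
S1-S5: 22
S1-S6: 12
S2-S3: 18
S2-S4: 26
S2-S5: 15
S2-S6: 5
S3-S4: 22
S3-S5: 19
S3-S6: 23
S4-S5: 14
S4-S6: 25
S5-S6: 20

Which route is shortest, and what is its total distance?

(a): 18 + 14 + 22 + 23 + 5 + 7 + 4 = 93
(b): 3 + 5 + 23 + 19 + 22 + 31 + 29 = 132
(c): 4 + 7 + 5 + 23 + 19 + 14 + 29 = 101

Shortest is (a), total 93.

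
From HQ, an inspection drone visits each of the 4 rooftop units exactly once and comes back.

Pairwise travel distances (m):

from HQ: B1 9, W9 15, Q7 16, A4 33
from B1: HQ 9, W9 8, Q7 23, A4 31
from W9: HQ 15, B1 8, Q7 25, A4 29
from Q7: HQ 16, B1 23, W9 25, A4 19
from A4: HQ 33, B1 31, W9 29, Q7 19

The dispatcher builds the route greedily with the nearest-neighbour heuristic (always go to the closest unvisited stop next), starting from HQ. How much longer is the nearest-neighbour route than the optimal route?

HQ: B1=9, W9=15, Q7=16, A4=33 ⇒ B1
B1: W9=8, Q7=23, A4=31 ⇒ W9
W9: Q7=25, A4=29 ⇒ Q7
Q7: A4=19 ⇒ A4
NN route HQ → B1 → W9 → Q7 → A4 → HQ costs 94.
Optimal: HQ → B1 → W9 → A4 → Q7 → HQ costs 81 (by enumerating all 12 distinct tours).
Excess = 94 − 81 = 13.

Excess over optimum: 13 m.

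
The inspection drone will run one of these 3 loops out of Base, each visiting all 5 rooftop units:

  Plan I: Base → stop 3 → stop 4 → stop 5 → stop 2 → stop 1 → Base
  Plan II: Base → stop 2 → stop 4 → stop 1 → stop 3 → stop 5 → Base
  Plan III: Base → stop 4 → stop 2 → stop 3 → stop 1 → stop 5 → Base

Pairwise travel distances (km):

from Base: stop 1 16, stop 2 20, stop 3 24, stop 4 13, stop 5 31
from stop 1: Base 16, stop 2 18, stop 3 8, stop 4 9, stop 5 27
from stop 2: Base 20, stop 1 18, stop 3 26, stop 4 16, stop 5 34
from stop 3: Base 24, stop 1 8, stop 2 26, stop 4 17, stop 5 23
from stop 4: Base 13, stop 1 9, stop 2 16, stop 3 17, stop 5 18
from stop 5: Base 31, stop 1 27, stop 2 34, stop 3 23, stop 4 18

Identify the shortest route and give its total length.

107 km — Plan II is the shortest.

Plan I: 24 + 17 + 18 + 34 + 18 + 16 = 127
Plan II: 20 + 16 + 9 + 8 + 23 + 31 = 107
Plan III: 13 + 16 + 26 + 8 + 27 + 31 = 121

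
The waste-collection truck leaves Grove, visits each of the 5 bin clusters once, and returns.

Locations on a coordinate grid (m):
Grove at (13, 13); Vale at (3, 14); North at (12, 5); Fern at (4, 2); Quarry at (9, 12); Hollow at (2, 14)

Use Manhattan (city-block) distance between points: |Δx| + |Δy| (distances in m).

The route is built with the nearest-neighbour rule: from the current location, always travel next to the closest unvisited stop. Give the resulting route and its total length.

From Grove: distances to unvisited — Quarry=5, North=9, Vale=11, Hollow=12, Fern=20. Nearest is Quarry (5).
From Quarry: distances to unvisited — Vale=8, Hollow=9, North=10, Fern=15. Nearest is Vale (8).
From Vale: distances to unvisited — Hollow=1, Fern=13, North=18. Nearest is Hollow (1).
From Hollow: distances to unvisited — Fern=14, North=19. Nearest is Fern (14).
From Fern: distances to unvisited — North=11. Nearest is North (11).
Return North→Grove: 9.
Total = 5 + 8 + 1 + 14 + 11 + 9 = 48.

48 m along Grove → Quarry → Vale → Hollow → Fern → North → Grove.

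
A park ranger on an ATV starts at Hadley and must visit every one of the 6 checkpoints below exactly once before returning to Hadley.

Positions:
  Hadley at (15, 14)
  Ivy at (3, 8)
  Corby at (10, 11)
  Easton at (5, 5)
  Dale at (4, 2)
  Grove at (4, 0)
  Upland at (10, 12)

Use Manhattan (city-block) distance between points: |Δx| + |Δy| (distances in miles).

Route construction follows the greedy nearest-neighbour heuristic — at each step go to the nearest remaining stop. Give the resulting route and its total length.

From Hadley: distances to unvisited — Upland=7, Corby=8, Ivy=18, Easton=19, Dale=23, Grove=25. Nearest is Upland (7).
From Upland: distances to unvisited — Corby=1, Ivy=11, Easton=12, Dale=16, Grove=18. Nearest is Corby (1).
From Corby: distances to unvisited — Ivy=10, Easton=11, Dale=15, Grove=17. Nearest is Ivy (10).
From Ivy: distances to unvisited — Easton=5, Dale=7, Grove=9. Nearest is Easton (5).
From Easton: distances to unvisited — Dale=4, Grove=6. Nearest is Dale (4).
From Dale: distances to unvisited — Grove=2. Nearest is Grove (2).
Return Grove→Hadley: 25.
Total = 7 + 1 + 10 + 5 + 4 + 2 + 25 = 54.

Total distance 54 miles via the nearest-neighbour route Hadley → Upland → Corby → Ivy → Easton → Dale → Grove → Hadley.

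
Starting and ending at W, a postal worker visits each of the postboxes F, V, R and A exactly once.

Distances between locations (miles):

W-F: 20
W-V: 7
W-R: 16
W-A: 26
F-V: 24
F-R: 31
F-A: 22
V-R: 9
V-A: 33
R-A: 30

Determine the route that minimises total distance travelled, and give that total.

With 4 stops there are 4!/2 = 12 distinct round trips (a route and its reverse cost the same).
W-F-V-R-A-W: 20+24+9+30+26 = 109
W-F-V-A-R-W: 20+24+33+30+16 = 123
W-F-R-V-A-W: 20+31+9+33+26 = 119
W-F-R-A-V-W: 20+31+30+33+7 = 121
W-F-A-V-R-W: 20+22+33+9+16 = 100
W-F-A-R-V-W: 20+22+30+9+7 = 88
W-V-F-R-A-W: 7+24+31+30+26 = 118
W-V-F-A-R-W: 7+24+22+30+16 = 99
W-V-R-F-A-W: 7+9+31+22+26 = 95
W-V-A-F-R-W: 7+33+22+31+16 = 109
W-R-F-V-A-W: 16+31+24+33+26 = 130
W-R-V-F-A-W: 16+9+24+22+26 = 97
The minimum is 88.
One optimal route: W → F → A → R → V → W (or its reverse).

88 miles — the shortest possible round trip.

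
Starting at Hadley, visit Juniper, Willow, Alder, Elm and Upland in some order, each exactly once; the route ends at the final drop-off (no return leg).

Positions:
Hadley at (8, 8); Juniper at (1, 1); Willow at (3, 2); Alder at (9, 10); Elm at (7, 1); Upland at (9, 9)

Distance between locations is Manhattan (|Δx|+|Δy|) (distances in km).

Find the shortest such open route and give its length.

Minimum one-way distance = 22 km.

There are 5! = 120 possible orderings.
Hadley→Juniper→Willow→Alder→Elm→Upland: 14+3+14+11+10 = 52
Hadley→Juniper→Willow→Alder→Upland→Elm: 14+3+14+1+10 = 42
Hadley→Juniper→Willow→Elm→Alder→Upland: 14+3+5+11+1 = 34
Hadley→Juniper→Willow→Elm→Upland→Alder: 14+3+5+10+1 = 33
Hadley→Juniper→Willow→Upland→Alder→Elm: 14+3+13+1+11 = 42
Hadley→Juniper→Willow→Upland→Elm→Alder: 14+3+13+10+11 = 51
Hadley→Juniper→Alder→Willow→Elm→Upland: 14+17+14+5+10 = 60
Hadley→Juniper→Alder→Willow→Upland→Elm: 14+17+14+13+10 = 68
Hadley→Juniper→Alder→Elm→Willow→Upland: 14+17+11+5+13 = 60
Hadley→Juniper→Alder→Elm→Upland→Willow: 14+17+11+10+13 = 65
Hadley→Juniper→Alder→Upland→Willow→Elm: 14+17+1+13+5 = 50
Hadley→Juniper→Alder→Upland→Elm→Willow: 14+17+1+10+5 = 47
Hadley→Juniper→Elm→Willow→Alder→Upland: 14+6+5+14+1 = 40
Hadley→Juniper→Elm→Willow→Upland→Alder: 14+6+5+13+1 = 39
… (106 more)
Hadley→Alder→Upland→Elm→Willow→Juniper: 3+1+10+5+3 = 22  ← best
The minimum is 22.
One shortest path: Hadley → Alder → Upland → Elm → Willow → Juniper.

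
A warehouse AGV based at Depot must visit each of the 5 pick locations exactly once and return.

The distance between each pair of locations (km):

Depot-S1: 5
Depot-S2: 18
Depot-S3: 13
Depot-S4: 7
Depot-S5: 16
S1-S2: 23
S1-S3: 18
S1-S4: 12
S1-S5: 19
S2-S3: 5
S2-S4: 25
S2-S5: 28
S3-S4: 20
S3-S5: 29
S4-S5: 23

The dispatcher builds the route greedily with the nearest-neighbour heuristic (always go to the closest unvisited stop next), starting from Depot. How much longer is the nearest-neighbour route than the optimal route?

Excess over optimum: 2 km.

From Depot: S1=5, S4=7, S3=13, S5=16, S2=18 → choose S1 (5).
From S1: S4=12, S3=18, S5=19, S2=23 → choose S4 (12).
From S4: S3=20, S5=23, S2=25 → choose S3 (20).
From S3: S2=5, S5=29 → choose S2 (5).
From S2: S5=28 → choose S5 (28).
NN route Depot → S1 → S4 → S3 → S2 → S5 → Depot costs 86.
Optimal: Depot → S1 → S5 → S2 → S3 → S4 → Depot costs 84 (by enumerating all 60 distinct tours).
Excess = 86 − 84 = 2.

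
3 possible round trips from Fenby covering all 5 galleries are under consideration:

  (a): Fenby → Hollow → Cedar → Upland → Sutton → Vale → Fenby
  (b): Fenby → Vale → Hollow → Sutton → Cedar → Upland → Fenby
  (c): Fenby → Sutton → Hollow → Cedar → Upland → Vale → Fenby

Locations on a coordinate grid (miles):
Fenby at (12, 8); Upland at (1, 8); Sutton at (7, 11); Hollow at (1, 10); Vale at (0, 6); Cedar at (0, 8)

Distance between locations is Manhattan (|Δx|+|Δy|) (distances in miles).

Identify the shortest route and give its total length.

Shortest is (c), total 36 miles.

(a): 13 + 3 + 1 + 9 + 12 + 14 = 52
(b): 14 + 5 + 7 + 10 + 1 + 11 = 48
(c): 8 + 7 + 3 + 1 + 3 + 14 = 36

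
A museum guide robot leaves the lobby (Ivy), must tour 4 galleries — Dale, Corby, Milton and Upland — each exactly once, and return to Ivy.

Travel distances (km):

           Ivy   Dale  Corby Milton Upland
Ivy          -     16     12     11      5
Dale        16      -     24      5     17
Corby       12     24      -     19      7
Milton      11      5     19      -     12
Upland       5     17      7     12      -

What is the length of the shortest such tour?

Shortest round trip = 52 km.

With 4 stops there are 4!/2 = 12 distinct round trips (a route and its reverse cost the same).
Ivy - Dale - Corby - Milton - Upland - Ivy: 16+24+19+12+5 = 76
Ivy - Dale - Corby - Upland - Milton - Ivy: 16+24+7+12+11 = 70
Ivy - Dale - Milton - Corby - Upland - Ivy: 16+5+19+7+5 = 52
Ivy - Dale - Milton - Upland - Corby - Ivy: 16+5+12+7+12 = 52
Ivy - Dale - Upland - Corby - Milton - Ivy: 16+17+7+19+11 = 70
Ivy - Dale - Upland - Milton - Corby - Ivy: 16+17+12+19+12 = 76
Ivy - Corby - Dale - Milton - Upland - Ivy: 12+24+5+12+5 = 58
Ivy - Corby - Dale - Upland - Milton - Ivy: 12+24+17+12+11 = 76
Ivy - Corby - Milton - Dale - Upland - Ivy: 12+19+5+17+5 = 58
Ivy - Corby - Upland - Dale - Milton - Ivy: 12+7+17+5+11 = 52
Ivy - Milton - Dale - Corby - Upland - Ivy: 11+5+24+7+5 = 52
Ivy - Milton - Corby - Dale - Upland - Ivy: 11+19+24+17+5 = 76
The minimum is 52.
One optimal route: Ivy → Dale → Milton → Corby → Upland → Ivy (or its reverse).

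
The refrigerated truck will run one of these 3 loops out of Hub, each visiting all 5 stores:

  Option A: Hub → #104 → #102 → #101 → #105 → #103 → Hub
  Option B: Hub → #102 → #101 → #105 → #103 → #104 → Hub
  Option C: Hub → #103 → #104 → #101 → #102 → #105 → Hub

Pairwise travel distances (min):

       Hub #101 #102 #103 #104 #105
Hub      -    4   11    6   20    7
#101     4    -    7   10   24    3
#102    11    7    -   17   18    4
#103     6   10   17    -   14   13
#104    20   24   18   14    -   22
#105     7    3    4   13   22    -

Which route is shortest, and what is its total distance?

Option A: 20 + 18 + 7 + 3 + 13 + 6 = 67
Option B: 11 + 7 + 3 + 13 + 14 + 20 = 68
Option C: 6 + 14 + 24 + 7 + 4 + 7 = 62

Shortest is Option C, total 62 min.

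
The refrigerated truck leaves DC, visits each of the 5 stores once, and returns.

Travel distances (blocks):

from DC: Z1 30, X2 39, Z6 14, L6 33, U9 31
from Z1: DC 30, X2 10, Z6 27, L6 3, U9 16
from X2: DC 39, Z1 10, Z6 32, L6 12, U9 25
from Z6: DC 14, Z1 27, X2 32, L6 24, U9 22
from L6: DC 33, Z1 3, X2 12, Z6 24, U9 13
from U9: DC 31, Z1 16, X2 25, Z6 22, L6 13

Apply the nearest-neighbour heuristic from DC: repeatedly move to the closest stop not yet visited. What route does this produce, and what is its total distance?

At DC the remaining stops are Z6 14, Z1 30, U9 31, L6 33, X2 39; go to Z6.
At Z6 the remaining stops are U9 22, L6 24, Z1 27, X2 32; go to U9.
At U9 the remaining stops are L6 13, Z1 16, X2 25; go to L6.
At L6 the remaining stops are Z1 3, X2 12; go to Z1.
At Z1 the remaining stops are X2 10; go to X2.
Return X2→DC: 39.
Total = 14 + 22 + 13 + 3 + 10 + 39 = 101.

Nearest-neighbour total = 101 blocks; route DC → Z6 → U9 → L6 → Z1 → X2 → DC.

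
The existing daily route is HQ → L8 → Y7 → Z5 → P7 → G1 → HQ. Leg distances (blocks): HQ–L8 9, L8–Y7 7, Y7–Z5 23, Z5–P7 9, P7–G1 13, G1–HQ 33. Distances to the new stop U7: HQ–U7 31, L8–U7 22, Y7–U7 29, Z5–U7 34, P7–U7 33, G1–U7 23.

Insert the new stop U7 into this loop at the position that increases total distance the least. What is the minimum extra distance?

Insertion cost between consecutive stops i–j is d(i,U7) + d(U7,j) − d(i,j):
  between HQ and L8: 31 + 22 − 9 = 44
  between L8 and Y7: 22 + 29 − 7 = 44
  between Y7 and Z5: 29 + 34 − 23 = 40
  between Z5 and P7: 34 + 33 − 9 = 58
  between P7 and G1: 33 + 23 − 13 = 43
  between G1 and HQ: 23 + 31 − 33 = 21
Cheapest insertion is between G1 and HQ, adding 21.
New total = 94 + 21 = 115.

+21 blocks — insert U7 between G1 and HQ.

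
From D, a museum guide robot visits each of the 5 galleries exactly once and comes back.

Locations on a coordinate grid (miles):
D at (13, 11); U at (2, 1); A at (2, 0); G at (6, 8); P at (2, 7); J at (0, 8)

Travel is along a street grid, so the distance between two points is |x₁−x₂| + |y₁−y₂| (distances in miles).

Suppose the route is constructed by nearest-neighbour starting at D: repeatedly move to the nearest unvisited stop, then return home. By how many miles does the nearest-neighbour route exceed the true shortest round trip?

Excess over optimum: 2 miles.

D: G=10, P=15, J=16, U=21, A=22 ⇒ G
G: P=5, J=6, U=11, A=12 ⇒ P
P: J=3, U=6, A=7 ⇒ J
J: U=9, A=10 ⇒ U
U: A=1 ⇒ A
NN route D → G → P → J → U → A → D costs 50.
Optimal: D → U → A → P → J → G → D costs 48 (by enumerating all 60 distinct tours).
Excess = 50 − 48 = 2.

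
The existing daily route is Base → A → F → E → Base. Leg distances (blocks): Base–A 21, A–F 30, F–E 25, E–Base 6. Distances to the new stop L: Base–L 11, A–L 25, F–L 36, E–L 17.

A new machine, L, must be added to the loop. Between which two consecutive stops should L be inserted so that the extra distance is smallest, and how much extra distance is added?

Insertion cost between consecutive stops i–j is d(i,L) + d(L,j) − d(i,j):
  between Base and A: 11 + 25 − 21 = 15
  between A and F: 25 + 36 − 30 = 31
  between F and E: 36 + 17 − 25 = 28
  between E and Base: 17 + 11 − 6 = 22
Cheapest insertion is between Base and A, adding 15.
New total = 82 + 15 = 97.

+15 blocks — insert L between Base and A.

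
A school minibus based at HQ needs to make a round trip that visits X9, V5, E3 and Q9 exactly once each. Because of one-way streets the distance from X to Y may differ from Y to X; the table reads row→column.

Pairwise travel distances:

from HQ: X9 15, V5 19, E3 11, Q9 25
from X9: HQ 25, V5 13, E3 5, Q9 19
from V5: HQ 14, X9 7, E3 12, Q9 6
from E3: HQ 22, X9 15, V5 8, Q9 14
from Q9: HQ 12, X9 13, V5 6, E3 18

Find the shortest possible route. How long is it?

46 — the shortest possible round trip.

HQ → X9 → V5 → E3 → Q9 → HQ: 15+13+12+14+12 = 66
HQ → X9 → V5 → Q9 → E3 → HQ: 15+13+6+18+22 = 74
HQ → X9 → E3 → V5 → Q9 → HQ: 15+5+8+6+12 = 46
HQ → X9 → E3 → Q9 → V5 → HQ: 15+5+14+6+14 = 54
HQ → X9 → Q9 → V5 → E3 → HQ: 15+19+6+12+22 = 74
HQ → X9 → Q9 → E3 → V5 → HQ: 15+19+18+8+14 = 74
HQ → V5 → X9 → E3 → Q9 → HQ: 19+7+5+14+12 = 57
HQ → V5 → X9 → Q9 → E3 → HQ: 19+7+19+18+22 = 85
HQ → V5 → E3 → X9 → Q9 → HQ: 19+12+15+19+12 = 77
HQ → V5 → E3 → Q9 → X9 → HQ: 19+12+14+13+25 = 83
HQ → V5 → Q9 → X9 → E3 → HQ: 19+6+13+5+22 = 65
HQ → V5 → Q9 → E3 → X9 → HQ: 19+6+18+15+25 = 83
HQ → E3 → X9 → V5 → Q9 → HQ: 11+15+13+6+12 = 57
HQ → E3 → X9 → Q9 → V5 → HQ: 11+15+19+6+14 = 65
… (10 more)
The minimum is 46.
One optimal route: HQ → X9 → E3 → V5 → Q9 → HQ.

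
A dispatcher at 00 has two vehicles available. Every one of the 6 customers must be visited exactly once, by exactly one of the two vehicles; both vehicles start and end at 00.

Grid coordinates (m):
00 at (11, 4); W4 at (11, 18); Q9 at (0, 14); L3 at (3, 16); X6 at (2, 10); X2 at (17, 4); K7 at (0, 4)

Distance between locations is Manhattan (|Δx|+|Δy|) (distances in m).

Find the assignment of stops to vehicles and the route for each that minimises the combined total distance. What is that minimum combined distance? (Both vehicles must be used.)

There are 2^5 − 1 = 31 ways to divide the 6 stops into two non-empty groups. For each, the best each vehicle can do is its own shortest tour through its group:
  {W4} + {Q9, L3, X6, X2, K7}: 28 + 60 = 88
  {Q9} + {W4, L3, X6, X2, K7}: 42 + 62 = 104
  {W4, Q9} + {L3, X6, X2, K7}: 50 + 58 = 108
  {L3} + {W4, Q9, X6, X2, K7}: 40 + 66 = 106
  {W4, L3} + {Q9, X6, X2, K7}: 44 + 54 = 98
  {Q9, L3} + {W4, X6, X2, K7}: 46 + 62 = 108
  … (31 splits in total)
  {X2} + {W4, Q9, L3, X6, K7}: 12 + 54 = 66  ← best
Best: vehicle 1 00 → X2 → 00 = 12; vehicle 2 00 → W4 → L3 → Q9 → X6 → K7 → 00 = 54; combined 66.

66 m — the smallest possible combined total.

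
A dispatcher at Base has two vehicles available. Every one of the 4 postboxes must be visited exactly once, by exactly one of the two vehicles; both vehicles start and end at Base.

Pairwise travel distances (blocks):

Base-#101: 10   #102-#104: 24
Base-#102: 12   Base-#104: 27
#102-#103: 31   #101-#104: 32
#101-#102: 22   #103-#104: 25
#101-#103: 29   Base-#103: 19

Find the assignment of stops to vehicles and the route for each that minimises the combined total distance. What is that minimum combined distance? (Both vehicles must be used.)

Minimum combined distance: 100 blocks.

Check every non-empty split of the stops between the two vehicles; for each half take its own optimal tour:
  {#101} + {#102, #103, #104}: 20 + 80 = 100
  {#102} + {#101, #103, #104}: 24 + 86 = 110
  {#101, #102} + {#103, #104}: 44 + 71 = 115
  {#103} + {#101, #102, #104}: 38 + 78 = 116
  {#101, #103} + {#102, #104}: 58 + 63 = 121
  {#102, #103} + {#101, #104}: 62 + 69 = 131
  … (7 splits in total)
Best: vehicle 1 Base → #101 → Base = 20; vehicle 2 Base → #102 → #104 → #103 → Base = 80; combined 100.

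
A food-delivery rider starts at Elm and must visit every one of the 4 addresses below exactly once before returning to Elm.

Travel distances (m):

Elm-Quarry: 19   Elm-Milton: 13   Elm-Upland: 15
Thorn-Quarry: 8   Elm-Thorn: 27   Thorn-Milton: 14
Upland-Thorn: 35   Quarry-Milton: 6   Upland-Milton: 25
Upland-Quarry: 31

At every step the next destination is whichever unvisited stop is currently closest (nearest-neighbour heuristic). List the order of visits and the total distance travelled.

From Elm: distances to unvisited — Milton=13, Upland=15, Quarry=19, Thorn=27. Nearest is Milton (13).
From Milton: distances to unvisited — Quarry=6, Thorn=14, Upland=25. Nearest is Quarry (6).
From Quarry: distances to unvisited — Thorn=8, Upland=31. Nearest is Thorn (8).
From Thorn: distances to unvisited — Upland=35. Nearest is Upland (35).
Return Upland→Elm: 15.
Total = 13 + 6 + 8 + 35 + 15 = 77.

77 m along Elm → Milton → Quarry → Thorn → Upland → Elm.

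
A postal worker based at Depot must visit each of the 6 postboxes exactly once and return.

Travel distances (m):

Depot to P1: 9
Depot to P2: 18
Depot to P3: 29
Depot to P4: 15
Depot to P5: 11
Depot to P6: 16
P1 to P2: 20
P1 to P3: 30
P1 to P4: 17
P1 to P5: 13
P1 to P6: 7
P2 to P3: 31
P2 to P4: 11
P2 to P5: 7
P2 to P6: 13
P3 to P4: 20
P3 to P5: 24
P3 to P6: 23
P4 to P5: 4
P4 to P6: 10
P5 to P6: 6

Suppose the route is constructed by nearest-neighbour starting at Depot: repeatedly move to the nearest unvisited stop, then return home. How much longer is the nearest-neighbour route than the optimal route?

Depot: P1=9, P5=11, P4=15, P6=16, P2=18, P3=29 ⇒ P1
P1: P6=7, P5=13, P4=17, P2=20, P3=30 ⇒ P6
P6: P5=6, P4=10, P2=13, P3=23 ⇒ P5
P5: P4=4, P2=7, P3=24 ⇒ P4
P4: P2=11, P3=20 ⇒ P2
P2: P3=31 ⇒ P3
NN route Depot → P1 → P6 → P5 → P4 → P2 → P3 → Depot costs 97.
Optimal: Depot → P1 → P6 → P3 → P4 → P2 → P5 → Depot costs 88 (by enumerating all 360 distinct tours).
Excess = 97 − 88 = 9.

The nearest-neighbour route is 9 m longer than optimal.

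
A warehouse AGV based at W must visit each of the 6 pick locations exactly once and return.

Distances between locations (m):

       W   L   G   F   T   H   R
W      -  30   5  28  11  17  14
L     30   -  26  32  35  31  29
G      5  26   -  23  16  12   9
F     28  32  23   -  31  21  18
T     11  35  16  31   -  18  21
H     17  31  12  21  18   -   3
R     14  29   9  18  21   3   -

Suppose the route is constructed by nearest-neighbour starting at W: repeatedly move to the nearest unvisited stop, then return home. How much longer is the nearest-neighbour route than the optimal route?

Excess over optimum: 15 m.

W: G=5, T=11, R=14, H=17, F=28, L=30 ⇒ G
G: R=9, H=12, T=16, F=23, L=26 ⇒ R
R: H=3, F=18, T=21, L=29 ⇒ H
H: T=18, F=21, L=31 ⇒ T
T: F=31, L=35 ⇒ F
F: L=32 ⇒ L
NN route W → G → R → H → T → F → L → W costs 128.
Optimal: W → G → L → F → R → H → T → W costs 113 (by enumerating all 360 distinct tours).
Excess = 128 − 113 = 15.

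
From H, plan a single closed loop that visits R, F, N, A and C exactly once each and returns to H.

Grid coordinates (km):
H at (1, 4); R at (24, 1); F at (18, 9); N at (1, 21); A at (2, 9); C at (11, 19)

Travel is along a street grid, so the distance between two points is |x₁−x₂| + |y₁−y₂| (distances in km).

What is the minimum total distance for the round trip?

Minimum total distance: 88 km.

With 5 stops there are 5!/2 = 60 distinct round trips (a route and its reverse cost the same).
H→R→F→N→A→C→H: 26+14+29+13+19+25 = 126
H→R→F→N→C→A→H: 26+14+29+12+19+6 = 106
H→R→F→A→N→C→H: 26+14+16+13+12+25 = 106
H→R→F→A→C→N→H: 26+14+16+19+12+17 = 104
H→R→F→C→N→A→H: 26+14+17+12+13+6 = 88
H→R→F→C→A→N→H: 26+14+17+19+13+17 = 106
H→R→N→F→A→C→H: 26+43+29+16+19+25 = 158
H→R→N→F→C→A→H: 26+43+29+17+19+6 = 140
H→R→N→A→F→C→H: 26+43+13+16+17+25 = 140
H→R→N→A→C→F→H: 26+43+13+19+17+22 = 140
H→R→N→C→F→A→H: 26+43+12+17+16+6 = 120
H→R→N→C→A→F→H: 26+43+12+19+16+22 = 138
H→R→A→F→N→C→H: 26+30+16+29+12+25 = 138
H→R→A→F→C→N→H: 26+30+16+17+12+17 = 118
… (46 more)
The minimum is 88.
One optimal route: H → R → F → C → N → A → H (or its reverse).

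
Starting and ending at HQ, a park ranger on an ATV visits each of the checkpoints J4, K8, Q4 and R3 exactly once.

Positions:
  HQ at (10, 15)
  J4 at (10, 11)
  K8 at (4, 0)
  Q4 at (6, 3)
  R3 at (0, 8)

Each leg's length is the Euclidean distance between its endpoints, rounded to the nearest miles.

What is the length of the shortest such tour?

Minimum total distance: 38 miles.

With 4 stops there are 4!/2 = 12 distinct round trips (a route and its reverse cost the same).
HQ → J4 → K8 → Q4 → R3 → HQ: 4+13+4+8+12 = 41
HQ → J4 → K8 → R3 → Q4 → HQ: 4+13+9+8+13 = 47
HQ → J4 → Q4 → K8 → R3 → HQ: 4+9+4+9+12 = 38
HQ → J4 → Q4 → R3 → K8 → HQ: 4+9+8+9+16 = 46
HQ → J4 → R3 → K8 → Q4 → HQ: 4+10+9+4+13 = 40
HQ → J4 → R3 → Q4 → K8 → HQ: 4+10+8+4+16 = 42
HQ → K8 → J4 → Q4 → R3 → HQ: 16+13+9+8+12 = 58
HQ → K8 → J4 → R3 → Q4 → HQ: 16+13+10+8+13 = 60
HQ → K8 → Q4 → J4 → R3 → HQ: 16+4+9+10+12 = 51
HQ → K8 → R3 → J4 → Q4 → HQ: 16+9+10+9+13 = 57
HQ → Q4 → J4 → K8 → R3 → HQ: 13+9+13+9+12 = 56
HQ → Q4 → K8 → J4 → R3 → HQ: 13+4+13+10+12 = 52
The minimum is 38.
One optimal route: HQ → J4 → Q4 → K8 → R3 → HQ (or its reverse).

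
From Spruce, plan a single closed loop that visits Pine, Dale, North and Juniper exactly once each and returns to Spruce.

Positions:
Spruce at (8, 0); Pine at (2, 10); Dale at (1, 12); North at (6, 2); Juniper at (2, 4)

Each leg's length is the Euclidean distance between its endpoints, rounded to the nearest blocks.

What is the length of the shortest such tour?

Spruce → Pine → Dale → North → Juniper → Spruce: 12+2+11+4+7 = 36
Spruce → Pine → Dale → Juniper → North → Spruce: 12+2+8+4+3 = 29
Spruce → Pine → North → Dale → Juniper → Spruce: 12+9+11+8+7 = 47
Spruce → Pine → North → Juniper → Dale → Spruce: 12+9+4+8+14 = 47
Spruce → Pine → Juniper → Dale → North → Spruce: 12+6+8+11+3 = 40
Spruce → Pine → Juniper → North → Dale → Spruce: 12+6+4+11+14 = 47
Spruce → Dale → Pine → North → Juniper → Spruce: 14+2+9+4+7 = 36
Spruce → Dale → Pine → Juniper → North → Spruce: 14+2+6+4+3 = 29
Spruce → Dale → North → Pine → Juniper → Spruce: 14+11+9+6+7 = 47
Spruce → Dale → Juniper → Pine → North → Spruce: 14+8+6+9+3 = 40
Spruce → North → Pine → Dale → Juniper → Spruce: 3+9+2+8+7 = 29
Spruce → North → Dale → Pine → Juniper → Spruce: 3+11+2+6+7 = 29
The minimum is 29.
One optimal route: Spruce → Pine → Dale → Juniper → North → Spruce (or its reverse).

29 blocks — the shortest possible round trip.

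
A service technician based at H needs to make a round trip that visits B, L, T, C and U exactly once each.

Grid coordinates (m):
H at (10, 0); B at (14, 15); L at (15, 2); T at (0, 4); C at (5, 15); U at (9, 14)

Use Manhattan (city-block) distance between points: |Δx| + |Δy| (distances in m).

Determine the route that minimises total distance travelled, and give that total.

Shortest round trip = 62 m.

There are 60 distinct closed tours to check (reversals are equivalent).
H → B → L → T → C → U → H: 19+14+17+16+5+15 = 86
H → B → L → T → U → C → H: 19+14+17+19+5+20 = 94
H → B → L → C → T → U → H: 19+14+23+16+19+15 = 106
H → B → L → C → U → T → H: 19+14+23+5+19+14 = 94
H → B → L → U → T → C → H: 19+14+18+19+16+20 = 106
H → B → L → U → C → T → H: 19+14+18+5+16+14 = 86
H → B → T → L → C → U → H: 19+25+17+23+5+15 = 104
H → B → T → L → U → C → H: 19+25+17+18+5+20 = 104
H → B → T → C → L → U → H: 19+25+16+23+18+15 = 116
H → B → T → C → U → L → H: 19+25+16+5+18+7 = 90
H → B → T → U → L → C → H: 19+25+19+18+23+20 = 124
H → B → T → U → C → L → H: 19+25+19+5+23+7 = 98
H → B → C → L → T → U → H: 19+9+23+17+19+15 = 102
H → B → C → L → U → T → H: 19+9+23+18+19+14 = 102
… (46 more)
H → L → B → U → C → T → H: 7+14+6+5+16+14 = 62  ← best
The minimum is 62.
One optimal route: H → L → B → U → C → T → H (or its reverse).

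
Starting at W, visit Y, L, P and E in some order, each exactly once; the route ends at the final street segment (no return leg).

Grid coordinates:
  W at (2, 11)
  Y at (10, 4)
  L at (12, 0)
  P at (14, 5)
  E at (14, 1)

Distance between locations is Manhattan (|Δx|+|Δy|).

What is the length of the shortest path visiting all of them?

There are 4! = 24 possible orderings.
W → Y → L → P → E: 15+6+7+4 = 32
W → Y → L → E → P: 15+6+3+4 = 28
W → Y → P → L → E: 15+5+7+3 = 30
W → Y → P → E → L: 15+5+4+3 = 27
W → Y → E → L → P: 15+7+3+7 = 32
W → Y → E → P → L: 15+7+4+7 = 33
W → L → Y → P → E: 21+6+5+4 = 36
W → L → Y → E → P: 21+6+7+4 = 38
W → L → P → Y → E: 21+7+5+7 = 40
W → L → P → E → Y: 21+7+4+7 = 39
W → L → E → Y → P: 21+3+7+5 = 36
W → L → E → P → Y: 21+3+4+5 = 33
W → P → Y → L → E: 18+5+6+3 = 32
W → P → Y → E → L: 18+5+7+3 = 33
… (10 more)
The minimum is 27.
One shortest path: W → Y → P → E → L.

Minimum one-way distance = 27.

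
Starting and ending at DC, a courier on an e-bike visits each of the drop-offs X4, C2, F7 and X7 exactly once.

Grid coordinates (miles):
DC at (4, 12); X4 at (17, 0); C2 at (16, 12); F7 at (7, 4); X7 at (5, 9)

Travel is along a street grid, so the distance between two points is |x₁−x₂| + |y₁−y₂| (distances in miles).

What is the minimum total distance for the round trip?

With 4 stops there are 4!/2 = 12 distinct round trips (a route and its reverse cost the same).
DC - X4 - C2 - F7 - X7 - DC: 25+13+17+7+4 = 66
DC - X4 - C2 - X7 - F7 - DC: 25+13+14+7+11 = 70
DC - X4 - F7 - C2 - X7 - DC: 25+14+17+14+4 = 74
DC - X4 - F7 - X7 - C2 - DC: 25+14+7+14+12 = 72
DC - X4 - X7 - C2 - F7 - DC: 25+21+14+17+11 = 88
DC - X4 - X7 - F7 - C2 - DC: 25+21+7+17+12 = 82
DC - C2 - X4 - F7 - X7 - DC: 12+13+14+7+4 = 50
DC - C2 - X4 - X7 - F7 - DC: 12+13+21+7+11 = 64
DC - C2 - F7 - X4 - X7 - DC: 12+17+14+21+4 = 68
DC - C2 - X7 - X4 - F7 - DC: 12+14+21+14+11 = 72
DC - F7 - X4 - C2 - X7 - DC: 11+14+13+14+4 = 56
DC - F7 - C2 - X4 - X7 - DC: 11+17+13+21+4 = 66
The minimum is 50.
One optimal route: DC → C2 → X4 → F7 → X7 → DC (or its reverse).

Minimum total distance: 50 miles.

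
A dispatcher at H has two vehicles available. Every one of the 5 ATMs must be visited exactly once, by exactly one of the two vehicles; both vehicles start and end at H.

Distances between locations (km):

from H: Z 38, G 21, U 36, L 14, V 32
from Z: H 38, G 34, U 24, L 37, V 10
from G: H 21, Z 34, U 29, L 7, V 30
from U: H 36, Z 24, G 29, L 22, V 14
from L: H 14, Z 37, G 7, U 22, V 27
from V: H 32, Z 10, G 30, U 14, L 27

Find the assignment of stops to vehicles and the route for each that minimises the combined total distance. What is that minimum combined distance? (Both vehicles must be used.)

140 km — the smallest possible combined total.

Check every non-empty split of the stops between the two vehicles; for each half take its own optimal tour:
  {Z} + {G, U, L, V}: 76 + 96 = 172
  {G} + {Z, U, L, V}: 42 + 98 = 140
  {Z, G} + {U, L, V}: 93 + 82 = 175
  {U} + {Z, G, L, V}: 72 + 97 = 169
  {Z, U} + {G, L, V}: 98 + 83 = 181
  {G, U} + {Z, L, V}: 86 + 89 = 175
  … (15 splits in total)
Best: vehicle 1 H → G → H = 42; vehicle 2 H → Z → V → U → L → H = 98; combined 140.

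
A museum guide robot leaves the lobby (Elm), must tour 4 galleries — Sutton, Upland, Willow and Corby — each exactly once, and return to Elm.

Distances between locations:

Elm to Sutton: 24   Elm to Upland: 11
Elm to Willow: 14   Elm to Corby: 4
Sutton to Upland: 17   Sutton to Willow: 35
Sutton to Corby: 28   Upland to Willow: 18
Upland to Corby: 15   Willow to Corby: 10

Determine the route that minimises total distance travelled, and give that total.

73 — the shortest possible round trip.

There are 12 distinct closed tours to check (reversals are equivalent).
Elm-Sutton-Upland-Willow-Corby-Elm: 24+17+18+10+4 = 73
Elm-Sutton-Upland-Corby-Willow-Elm: 24+17+15+10+14 = 80
Elm-Sutton-Willow-Upland-Corby-Elm: 24+35+18+15+4 = 96
Elm-Sutton-Willow-Corby-Upland-Elm: 24+35+10+15+11 = 95
Elm-Sutton-Corby-Upland-Willow-Elm: 24+28+15+18+14 = 99
Elm-Sutton-Corby-Willow-Upland-Elm: 24+28+10+18+11 = 91
Elm-Upland-Sutton-Willow-Corby-Elm: 11+17+35+10+4 = 77
Elm-Upland-Sutton-Corby-Willow-Elm: 11+17+28+10+14 = 80
Elm-Upland-Willow-Sutton-Corby-Elm: 11+18+35+28+4 = 96
Elm-Upland-Corby-Sutton-Willow-Elm: 11+15+28+35+14 = 103
Elm-Willow-Sutton-Upland-Corby-Elm: 14+35+17+15+4 = 85
Elm-Willow-Upland-Sutton-Corby-Elm: 14+18+17+28+4 = 81
The minimum is 73.
One optimal route: Elm → Sutton → Upland → Willow → Corby → Elm (or its reverse).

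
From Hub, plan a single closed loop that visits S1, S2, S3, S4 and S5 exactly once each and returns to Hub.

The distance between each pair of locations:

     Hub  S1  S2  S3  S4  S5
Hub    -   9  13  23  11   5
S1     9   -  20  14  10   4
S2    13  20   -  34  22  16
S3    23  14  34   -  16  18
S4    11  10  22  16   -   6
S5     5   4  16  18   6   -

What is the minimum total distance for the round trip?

Shortest round trip = 74.

There are 60 distinct closed tours to check (reversals are equivalent).
Hub → S1 → S2 → S3 → S4 → S5 → Hub: 9+20+34+16+6+5 = 90
Hub → S1 → S2 → S3 → S5 → S4 → Hub: 9+20+34+18+6+11 = 98
Hub → S1 → S2 → S4 → S3 → S5 → Hub: 9+20+22+16+18+5 = 90
Hub → S1 → S2 → S4 → S5 → S3 → Hub: 9+20+22+6+18+23 = 98
Hub → S1 → S2 → S5 → S3 → S4 → Hub: 9+20+16+18+16+11 = 90
Hub → S1 → S2 → S5 → S4 → S3 → Hub: 9+20+16+6+16+23 = 90
Hub → S1 → S3 → S2 → S4 → S5 → Hub: 9+14+34+22+6+5 = 90
Hub → S1 → S3 → S2 → S5 → S4 → Hub: 9+14+34+16+6+11 = 90
Hub → S1 → S3 → S4 → S2 → S5 → Hub: 9+14+16+22+16+5 = 82
Hub → S1 → S3 → S4 → S5 → S2 → Hub: 9+14+16+6+16+13 = 74
Hub → S1 → S3 → S5 → S2 → S4 → Hub: 9+14+18+16+22+11 = 90
Hub → S1 → S3 → S5 → S4 → S2 → Hub: 9+14+18+6+22+13 = 82
Hub → S1 → S4 → S2 → S3 → S5 → Hub: 9+10+22+34+18+5 = 98
Hub → S1 → S4 → S2 → S5 → S3 → Hub: 9+10+22+16+18+23 = 98
… (46 more)
The minimum is 74.
One optimal route: Hub → S1 → S3 → S4 → S5 → S2 → Hub (or its reverse).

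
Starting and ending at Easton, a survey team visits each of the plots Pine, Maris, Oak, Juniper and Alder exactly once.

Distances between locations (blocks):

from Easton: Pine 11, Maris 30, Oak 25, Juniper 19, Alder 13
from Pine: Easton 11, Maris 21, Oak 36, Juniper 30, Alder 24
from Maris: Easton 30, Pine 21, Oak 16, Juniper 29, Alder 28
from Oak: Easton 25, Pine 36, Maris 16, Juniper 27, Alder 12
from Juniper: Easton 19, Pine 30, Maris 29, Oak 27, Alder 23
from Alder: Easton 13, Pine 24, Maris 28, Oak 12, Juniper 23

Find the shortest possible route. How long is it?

Minimum total distance: 102 blocks.

Easton → Pine → Maris → Oak → Juniper → Alder → Easton: 11+21+16+27+23+13 = 111
Easton → Pine → Maris → Oak → Alder → Juniper → Easton: 11+21+16+12+23+19 = 102
Easton → Pine → Maris → Juniper → Oak → Alder → Easton: 11+21+29+27+12+13 = 113
Easton → Pine → Maris → Juniper → Alder → Oak → Easton: 11+21+29+23+12+25 = 121
Easton → Pine → Maris → Alder → Oak → Juniper → Easton: 11+21+28+12+27+19 = 118
Easton → Pine → Maris → Alder → Juniper → Oak → Easton: 11+21+28+23+27+25 = 135
Easton → Pine → Oak → Maris → Juniper → Alder → Easton: 11+36+16+29+23+13 = 128
Easton → Pine → Oak → Maris → Alder → Juniper → Easton: 11+36+16+28+23+19 = 133
Easton → Pine → Oak → Juniper → Maris → Alder → Easton: 11+36+27+29+28+13 = 144
Easton → Pine → Oak → Juniper → Alder → Maris → Easton: 11+36+27+23+28+30 = 155
Easton → Pine → Oak → Alder → Maris → Juniper → Easton: 11+36+12+28+29+19 = 135
Easton → Pine → Oak → Alder → Juniper → Maris → Easton: 11+36+12+23+29+30 = 141
Easton → Pine → Juniper → Maris → Oak → Alder → Easton: 11+30+29+16+12+13 = 111
Easton → Pine → Juniper → Maris → Alder → Oak → Easton: 11+30+29+28+12+25 = 135
… (46 more)
The minimum is 102.
One optimal route: Easton → Pine → Maris → Oak → Alder → Juniper → Easton (or its reverse).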